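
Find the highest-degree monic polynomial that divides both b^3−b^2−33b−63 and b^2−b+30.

Apply the Euclidean algorithm:
  b^3−b^2−33b−63 = (b)(b^2−b+30) + (−63b−63)
  b^2−b+30 = (−(1/63)b+2/63)(−63b−63) + (32)
  −63b−63 = (−(63/32)b−63/32)(32) + (0)
The last nonzero remainder is the constant 32, so the polynomials are coprime and gcd = 1.

1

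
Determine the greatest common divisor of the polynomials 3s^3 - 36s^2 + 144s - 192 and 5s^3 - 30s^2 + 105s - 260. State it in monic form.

Apply the Euclidean algorithm:
  3s^3 - 36s^2 + 144s - 192 = (3/5)(5s^3 - 30s^2 + 105s - 260) + (-18s^2 + 81s - 36)
  5s^3 - 30s^2 + 105s - 260 = (-(5/18)s + 5/12)(-18s^2 + 81s - 36) + ((245/4)s - 245)
  -18s^2 + 81s - 36 = (-(72/245)s + 36/245)((245/4)s - 245) + (0)
Last nonzero remainder: (245/4)s - 245. Dividing through by 245/4 gives the monic gcd s - 4.

s - 4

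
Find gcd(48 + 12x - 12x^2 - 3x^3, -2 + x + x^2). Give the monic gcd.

Euclidean algorithm in ℚ[x]:
  -3x^3 - 12x^2 + 12x + 48 = (-3x - 9)(x^2 + x - 2) + (15x + 30)
  x^2 + x - 2 = ((1/15)x - 1/15)(15x + 30) + (0)
Last nonzero remainder: 15x + 30. Dividing through by 15 gives the monic gcd x + 2.

2 + x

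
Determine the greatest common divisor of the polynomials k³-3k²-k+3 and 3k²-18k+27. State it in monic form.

k-3

Euclidean algorithm in ℚ[k]:
  k³-3k²-k+3 = ((1/3)k+1)(3k²-18k+27) + (8k-24)
  3k²-18k+27 = ((3/8)k-9/8)(8k-24) + (0)
Last nonzero remainder: 8k-24. Dividing through by 8 gives the monic gcd k-3.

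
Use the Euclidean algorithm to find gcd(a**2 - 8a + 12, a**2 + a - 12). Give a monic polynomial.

Apply the Euclidean algorithm:
  a**2 - 8a + 12 = (a**2 + a - 12) + (-9a + 24)
  a**2 + a - 12 = (-(1/9)a - 11/27)(-9a + 24) + (-20/9)
  -9a + 24 = ((81/20)a - 54/5)(-20/9) + (0)
The last nonzero remainder is the constant -20/9, so the polynomials are coprime and gcd = 1.

1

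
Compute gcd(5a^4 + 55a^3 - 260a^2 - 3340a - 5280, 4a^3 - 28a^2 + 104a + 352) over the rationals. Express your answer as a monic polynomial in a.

a + 2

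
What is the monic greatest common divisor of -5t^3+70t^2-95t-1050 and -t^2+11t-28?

t-7

Euclidean algorithm in ℚ[t]:
  -5t^3+70t^2-95t-1050 = (5t-15)(-t^2+11t-28) + (210t-1470)
  -t^2+11t-28 = (-(1/210)t+2/105)(210t-1470) + (0)
Last nonzero remainder: 210t-1470. Dividing through by 210 gives the monic gcd t-7.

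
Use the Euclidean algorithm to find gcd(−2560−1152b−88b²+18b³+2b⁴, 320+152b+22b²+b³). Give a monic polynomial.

Euclidean algorithm in ℚ[b]:
  2b⁴+18b³−88b²−1152b−2560 = (2b−26)(b³+22b²+152b+320) + (180b²+2160b+5760)
  b³+22b²+152b+320 = ((1/180)b+1/18)(180b²+2160b+5760) + (0)
Last nonzero remainder: 180b²+2160b+5760. Dividing through by 180 gives the monic gcd b²+12b+32.

32+12b+b²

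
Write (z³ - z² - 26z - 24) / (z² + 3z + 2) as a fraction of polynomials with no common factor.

Euclidean algorithm in ℚ[z]:
  z³ - z² - 26z - 24 = (z - 4)(z² + 3z + 2) + (-16z - 16)
  z² + 3z + 2 = (-(1/16)z - 1/8)(-16z - 16) + (0)
Last nonzero remainder: -16z - 16. Dividing through by -16 gives the monic gcd z + 1.
Cancel z + 1 from numerator and denominator to get the reduced form.

(z² - 2z - 24)/(z + 2)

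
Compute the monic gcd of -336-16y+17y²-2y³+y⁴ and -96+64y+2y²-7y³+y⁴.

-12-y+y²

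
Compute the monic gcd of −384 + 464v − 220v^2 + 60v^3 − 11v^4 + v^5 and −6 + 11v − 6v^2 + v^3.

Euclidean algorithm in ℚ[v]:
  v^5 − 11v^4 + 60v^3 − 220v^2 + 464v − 384 = (v^2 − 5v + 19)(v^3 − 6v^2 + 11v − 6) + (−45v^2 + 225v − 270)
  v^3 − 6v^2 + 11v − 6 = (−(1/45)v + 1/45)(−45v^2 + 225v − 270) + (0)
Last nonzero remainder: −45v^2 + 225v − 270. Dividing through by −45 gives the monic gcd v^2 − 5v + 6.

6 − 5v + v^2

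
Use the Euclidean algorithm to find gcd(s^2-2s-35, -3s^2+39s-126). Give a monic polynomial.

s-7

Euclidean algorithm in ℚ[s]:
  s^2-2s-35 = (-1/3)(-3s^2+39s-126) + (11s-77)
  -3s^2+39s-126 = (-(3/11)s+18/11)(11s-77) + (0)
Last nonzero remainder: 11s-77. Dividing through by 11 gives the monic gcd s-7.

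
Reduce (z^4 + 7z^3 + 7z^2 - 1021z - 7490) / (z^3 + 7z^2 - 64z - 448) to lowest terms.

(z^3 + 7z - 1070)/(z^2 - 64)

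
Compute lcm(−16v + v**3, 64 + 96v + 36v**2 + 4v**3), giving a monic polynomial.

Euclidean algorithm in ℚ[v]:
  v**3 − 16v = (1/4)(4v**3 + 36v**2 + 96v + 64) + (−9v**2 − 40v − 16)
  4v**3 + 36v**2 + 96v + 64 = (−(4/9)v − 164/81)(−9v**2 − 40v − 16) + ((640/81)v + 2560/81)
  −9v**2 − 40v − 16 = (−(729/640)v − 81/160)((640/81)v + 2560/81) + (0)
Last nonzero remainder: (640/81)v + 2560/81. Dividing through by 640/81 gives the monic gcd v + 4.
Then lcm(f, g) = f·g / gcd(f, g); expanding and making the result monic gives the answer.

−64v − 80v**2 − 12v**3 + 5v**4 + v**5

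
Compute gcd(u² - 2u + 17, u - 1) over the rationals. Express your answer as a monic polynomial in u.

Euclidean algorithm in ℚ[u]:
  u² - 2u + 17 = (u - 1)(u - 1) + (16)
  u - 1 = ((1/16)u - 1/16)(16) + (0)
The last nonzero remainder is the constant 16, so the polynomials are coprime and gcd = 1.

1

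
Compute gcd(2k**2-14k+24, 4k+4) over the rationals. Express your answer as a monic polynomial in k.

1

Repeated division with remainder:
  2k**2-14k+24 = ((1/2)k-4)(4k+4) + (40)
  4k+4 = ((1/10)k+1/10)(40) + (0)
The last nonzero remainder is the constant 40, so the polynomials are coprime and gcd = 1.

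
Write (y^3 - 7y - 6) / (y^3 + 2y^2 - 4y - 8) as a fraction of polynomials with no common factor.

By polynomial division,
  y^3 - 7y - 6 = (y^3 + 2y^2 - 4y - 8) + (-2y^2 - 3y + 2)
  y^3 + 2y^2 - 4y - 8 = (-(1/2)y - 1/4)(-2y^2 - 3y + 2) + (-(15/4)y - 15/2)
  -2y^2 - 3y + 2 = ((8/15)y - 4/15)(-(15/4)y - 15/2) + (0)
Last nonzero remainder: -(15/4)y - 15/2. Dividing through by -15/4 gives the monic gcd y + 2.
Cancel y + 2 from numerator and denominator to get the reduced form.

(y^2 - 2y - 3)/(y^2 - 4)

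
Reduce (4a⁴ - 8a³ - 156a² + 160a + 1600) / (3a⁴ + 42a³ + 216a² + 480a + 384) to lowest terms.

Apply the Euclidean algorithm:
  4a⁴ - 8a³ - 156a² + 160a + 1600 = (4/3)(3a⁴ + 42a³ + 216a² + 480a + 384) + (-64a³ - 444a² - 480a + 1088)
  3a⁴ + 42a³ + 216a² + 480a + 384 = (-(3/64)a - 339/1024)(-64a³ - 444a² - 480a + 1088) + ((11907/256)a² + (11907/32)a + 11907/16)
  -64a³ - 444a² - 480a + 1088 = (-(16384/11907)a + 17408/11907)((11907/256)a² + (11907/32)a + 11907/16) + (0)
Last nonzero remainder: (11907/256)a² + (11907/32)a + 11907/16. Dividing through by 11907/256 gives the monic gcd a² + 8a + 16.
Cancel a² + 8a + 16 from numerator and denominator to get the reduced form.

(4a² - 40a + 100)/(3a² + 18a + 24)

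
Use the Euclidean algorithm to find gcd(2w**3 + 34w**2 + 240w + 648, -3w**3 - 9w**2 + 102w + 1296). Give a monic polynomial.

w**2 + 11w + 54

By polynomial division,
  2w**3 + 34w**2 + 240w + 648 = (-2/3)(-3w**3 - 9w**2 + 102w + 1296) + (28w**2 + 308w + 1512)
  -3w**3 - 9w**2 + 102w + 1296 = (-(3/28)w + 6/7)(28w**2 + 308w + 1512) + (0)
Last nonzero remainder: 28w**2 + 308w + 1512. Dividing through by 28 gives the monic gcd w**2 + 11w + 54.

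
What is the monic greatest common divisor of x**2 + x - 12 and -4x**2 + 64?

x + 4

Repeated division with remainder:
  x**2 + x - 12 = (-1/4)(-4x**2 + 64) + (x + 4)
  -4x**2 + 64 = (-4x + 16)(x + 4) + (0)
The last nonzero remainder x + 4 is already monic.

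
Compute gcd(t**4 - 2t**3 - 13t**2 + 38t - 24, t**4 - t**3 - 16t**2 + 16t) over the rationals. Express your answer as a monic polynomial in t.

t**2 + 3t - 4

Repeated division with remainder:
  t**4 - 2t**3 - 13t**2 + 38t - 24 = (t**4 - t**3 - 16t**2 + 16t) + (-t**3 + 3t**2 + 22t - 24)
  t**4 - t**3 - 16t**2 + 16t = (-t - 2)(-t**3 + 3t**2 + 22t - 24) + (12t**2 + 36t - 48)
  -t**3 + 3t**2 + 22t - 24 = (-(1/12)t + 1/2)(12t**2 + 36t - 48) + (0)
Last nonzero remainder: 12t**2 + 36t - 48. Dividing through by 12 gives the monic gcd t**2 + 3t - 4.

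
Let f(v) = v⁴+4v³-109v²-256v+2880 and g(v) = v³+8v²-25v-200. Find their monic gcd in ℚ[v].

v²+3v-40

By polynomial division,
  v⁴+4v³-109v²-256v+2880 = (v-4)(v³+8v²-25v-200) + (-52v²-156v+2080)
  v³+8v²-25v-200 = (-(1/52)v-5/52)(-52v²-156v+2080) + (0)
Last nonzero remainder: -52v²-156v+2080. Dividing through by -52 gives the monic gcd v²+3v-40.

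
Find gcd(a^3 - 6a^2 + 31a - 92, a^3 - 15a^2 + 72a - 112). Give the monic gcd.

a - 4

Repeated division with remainder:
  a^3 - 6a^2 + 31a - 92 = (a^3 - 15a^2 + 72a - 112) + (9a^2 - 41a + 20)
  a^3 - 15a^2 + 72a - 112 = ((1/9)a - 94/81)(9a^2 - 41a + 20) + ((1798/81)a - 7192/81)
  9a^2 - 41a + 20 = ((729/1798)a - 405/1798)((1798/81)a - 7192/81) + (0)
Last nonzero remainder: (1798/81)a - 7192/81. Dividing through by 1798/81 gives the monic gcd a - 4.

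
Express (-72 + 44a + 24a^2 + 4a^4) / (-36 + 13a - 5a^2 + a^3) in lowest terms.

(-8 + 4a + 4a^2)/(-4 + a)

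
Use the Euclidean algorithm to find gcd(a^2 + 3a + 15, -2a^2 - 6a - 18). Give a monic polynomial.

1

By polynomial division,
  a^2 + 3a + 15 = (-1/2)(-2a^2 - 6a - 18) + (6)
  -2a^2 - 6a - 18 = (-(1/3)a^2 - a - 3)(6) + (0)
The last nonzero remainder is the constant 6, so the polynomials are coprime and gcd = 1.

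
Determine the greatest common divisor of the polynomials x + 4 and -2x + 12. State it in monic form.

Apply the Euclidean algorithm:
  x + 4 = (-1/2)(-2x + 12) + (10)
  -2x + 12 = (-(1/5)x + 6/5)(10) + (0)
The last nonzero remainder is the constant 10, so the polynomials are coprime and gcd = 1.

1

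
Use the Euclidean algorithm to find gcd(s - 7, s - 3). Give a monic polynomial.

1

Repeated division with remainder:
  s - 7 = (s - 3) + (-4)
  s - 3 = (-(1/4)s + 3/4)(-4) + (0)
The last nonzero remainder is the constant -4, so the polynomials are coprime and gcd = 1.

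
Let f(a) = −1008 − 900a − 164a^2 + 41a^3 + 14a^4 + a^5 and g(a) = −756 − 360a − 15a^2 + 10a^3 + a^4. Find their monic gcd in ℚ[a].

126 + 81a + 16a^2 + a^3

By polynomial division,
  a^5 + 14a^4 + 41a^3 − 164a^2 − 900a − 1008 = (a + 4)(a^4 + 10a^3 − 15a^2 − 360a − 756) + (16a^3 + 256a^2 + 1296a + 2016)
  a^4 + 10a^3 − 15a^2 − 360a − 756 = ((1/16)a − 3/8)(16a^3 + 256a^2 + 1296a + 2016) + (0)
Last nonzero remainder: 16a^3 + 256a^2 + 1296a + 2016. Dividing through by 16 gives the monic gcd a^3 + 16a^2 + 81a + 126.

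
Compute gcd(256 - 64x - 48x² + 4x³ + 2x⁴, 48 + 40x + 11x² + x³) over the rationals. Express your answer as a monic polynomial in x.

16 + 8x + x²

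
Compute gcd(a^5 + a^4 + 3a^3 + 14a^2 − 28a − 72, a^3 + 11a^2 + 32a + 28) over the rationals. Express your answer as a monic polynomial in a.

a^2 + 4a + 4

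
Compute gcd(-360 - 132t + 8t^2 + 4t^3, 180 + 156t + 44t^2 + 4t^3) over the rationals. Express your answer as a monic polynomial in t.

15 + 8t + t^2

Repeated division with remainder:
  4t^3 + 8t^2 - 132t - 360 = (4t^3 + 44t^2 + 156t + 180) + (-36t^2 - 288t - 540)
  4t^3 + 44t^2 + 156t + 180 = (-(1/9)t - 1/3)(-36t^2 - 288t - 540) + (0)
Last nonzero remainder: -36t^2 - 288t - 540. Dividing through by -36 gives the monic gcd t^2 + 8t + 15.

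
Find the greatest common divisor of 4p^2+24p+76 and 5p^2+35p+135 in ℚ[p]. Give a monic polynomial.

Repeated division with remainder:
  4p^2+24p+76 = (4/5)(5p^2+35p+135) + (−4p−32)
  5p^2+35p+135 = (−(5/4)p+5/4)(−4p−32) + (175)
  −4p−32 = (−(4/175)p−32/175)(175) + (0)
The last nonzero remainder is the constant 175, so the polynomials are coprime and gcd = 1.

1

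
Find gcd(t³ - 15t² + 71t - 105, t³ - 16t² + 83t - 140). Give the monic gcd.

t² - 12t + 35

Repeated division with remainder:
  t³ - 15t² + 71t - 105 = (t³ - 16t² + 83t - 140) + (t² - 12t + 35)
  t³ - 16t² + 83t - 140 = (t - 4)(t² - 12t + 35) + (0)
The last nonzero remainder t² - 12t + 35 is already monic.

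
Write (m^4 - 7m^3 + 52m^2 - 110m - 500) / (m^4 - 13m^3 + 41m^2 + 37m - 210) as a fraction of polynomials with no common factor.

Repeated division with remainder:
  m^4 - 7m^3 + 52m^2 - 110m - 500 = (m^4 - 13m^3 + 41m^2 + 37m - 210) + (6m^3 + 11m^2 - 147m - 290)
  m^4 - 13m^3 + 41m^2 + 37m - 210 = ((1/6)m - 89/36)(6m^3 + 11m^2 - 147m - 290) + ((3337/36)m^2 - (3337/12)m - 16685/18)
  6m^3 + 11m^2 - 147m - 290 = ((216/3337)m + 1044/3337)((3337/36)m^2 - (3337/12)m - 16685/18) + (0)
Last nonzero remainder: (3337/36)m^2 - (3337/12)m - 16685/18. Dividing through by 3337/36 gives the monic gcd m^2 - 3m - 10.
Cancel m^2 - 3m - 10 from numerator and denominator to get the reduced form.

(m^2 - 4m + 50)/(m^2 - 10m + 21)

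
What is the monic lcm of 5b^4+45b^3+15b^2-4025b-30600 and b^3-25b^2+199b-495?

b^6-7b^5-86b^4-358b^3+6925b^2+53645b-336600

By polynomial division,
  5b^4+45b^3+15b^2-4025b-30600 = (5b+170)(b^3-25b^2+199b-495) + (3270b^2-35380b+53550)
  b^3-25b^2+199b-495 = ((1/3270)b-4637/1069290)(3270b^2-35380b+53550) + ((3122080/106929)b-3122080/11881)
  3270b^2-35380b+53550 = ((34965783/312208)b-63622755/312208)((3122080/106929)b-3122080/11881) + (0)
Last nonzero remainder: (3122080/106929)b-3122080/11881. Dividing through by 3122080/106929 gives the monic gcd b-9.
Then lcm(f, g) = f·g / gcd(f, g); expanding and making the result monic gives the answer.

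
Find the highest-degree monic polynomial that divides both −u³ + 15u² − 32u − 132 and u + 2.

Repeated division with remainder:
  −u³ + 15u² − 32u − 132 = (−u² + 17u − 66)(u + 2) + (0)
The last nonzero remainder u + 2 is already monic.

u + 2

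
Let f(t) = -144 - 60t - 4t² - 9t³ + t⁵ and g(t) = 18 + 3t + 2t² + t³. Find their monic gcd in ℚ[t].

Repeated division with remainder:
  t⁵ - 9t³ - 4t² - 60t - 144 = (t² - 2t - 8)(t³ + 2t² + 3t + 18) + (0)
The last nonzero remainder t³ + 2t² + 3t + 18 is already monic.

18 + 3t + 2t² + t³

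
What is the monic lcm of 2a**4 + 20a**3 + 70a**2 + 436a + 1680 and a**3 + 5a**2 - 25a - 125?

a**6 + 10a**5 + 10a**4 - 32a**3 - 35a**2 - 5450a - 21000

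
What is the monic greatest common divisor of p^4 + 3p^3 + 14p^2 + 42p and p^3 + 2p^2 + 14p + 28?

p^2 + 14

Euclidean algorithm in ℚ[p]:
  p^4 + 3p^3 + 14p^2 + 42p = (p + 1)(p^3 + 2p^2 + 14p + 28) + (-2p^2 - 28)
  p^3 + 2p^2 + 14p + 28 = (-(1/2)p - 1)(-2p^2 - 28) + (0)
Last nonzero remainder: -2p^2 - 28. Dividing through by -2 gives the monic gcd p^2 + 14.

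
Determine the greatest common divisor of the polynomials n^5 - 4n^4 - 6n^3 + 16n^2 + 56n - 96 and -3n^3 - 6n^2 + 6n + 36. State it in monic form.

n^3 + 2n^2 - 2n - 12

Apply the Euclidean algorithm:
  n^5 - 4n^4 - 6n^3 + 16n^2 + 56n - 96 = (-(1/3)n^2 + 2n - 8/3)(-3n^3 - 6n^2 + 6n + 36) + (0)
Last nonzero remainder: -3n^3 - 6n^2 + 6n + 36. Dividing through by -3 gives the monic gcd n^3 + 2n^2 - 2n - 12.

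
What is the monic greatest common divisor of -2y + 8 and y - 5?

Euclidean algorithm in ℚ[y]:
  -2y + 8 = (-2)(y - 5) + (-2)
  y - 5 = (-(1/2)y + 5/2)(-2) + (0)
The last nonzero remainder is the constant -2, so the polynomials are coprime and gcd = 1.

1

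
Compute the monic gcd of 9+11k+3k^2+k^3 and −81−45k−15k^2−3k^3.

By polynomial division,
  k^3+3k^2+11k+9 = (−1/3)(−3k^3−15k^2−45k−81) + (−2k^2−4k−18)
  −3k^3−15k^2−45k−81 = ((3/2)k+9/2)(−2k^2−4k−18) + (0)
Last nonzero remainder: −2k^2−4k−18. Dividing through by −2 gives the monic gcd k^2+2k+9.

9+2k+k^2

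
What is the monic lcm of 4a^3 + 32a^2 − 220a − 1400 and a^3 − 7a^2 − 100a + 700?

a^4 − 2a^3 − 135a^2 + 200a + 3500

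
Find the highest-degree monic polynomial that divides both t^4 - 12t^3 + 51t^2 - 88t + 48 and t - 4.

t - 4

Apply the Euclidean algorithm:
  t^4 - 12t^3 + 51t^2 - 88t + 48 = (t^3 - 8t^2 + 19t - 12)(t - 4) + (0)
The last nonzero remainder t - 4 is already monic.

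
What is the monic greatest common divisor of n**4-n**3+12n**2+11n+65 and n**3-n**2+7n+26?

n**2-3n+13

Repeated division with remainder:
  n**4-n**3+12n**2+11n+65 = (n)(n**3-n**2+7n+26) + (5n**2-15n+65)
  n**3-n**2+7n+26 = ((1/5)n+2/5)(5n**2-15n+65) + (0)
Last nonzero remainder: 5n**2-15n+65. Dividing through by 5 gives the monic gcd n**2-3n+13.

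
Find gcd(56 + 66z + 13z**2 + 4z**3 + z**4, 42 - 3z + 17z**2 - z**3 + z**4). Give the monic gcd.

14 - z + z**2

Apply the Euclidean algorithm:
  z**4 + 4z**3 + 13z**2 + 66z + 56 = (z**4 - z**3 + 17z**2 - 3z + 42) + (5z**3 - 4z**2 + 69z + 14)
  z**4 - z**3 + 17z**2 - 3z + 42 = ((1/5)z - 1/25)(5z**3 - 4z**2 + 69z + 14) + ((76/25)z**2 - (76/25)z + 1064/25)
  5z**3 - 4z**2 + 69z + 14 = ((125/76)z + 25/76)((76/25)z**2 - (76/25)z + 1064/25) + (0)
Last nonzero remainder: (76/25)z**2 - (76/25)z + 1064/25. Dividing through by 76/25 gives the monic gcd z**2 - z + 14.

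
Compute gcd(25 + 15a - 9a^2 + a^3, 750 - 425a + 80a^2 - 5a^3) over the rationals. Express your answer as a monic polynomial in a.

25 - 10a + a^2

Apply the Euclidean algorithm:
  a^3 - 9a^2 + 15a + 25 = (-1/5)(-5a^3 + 80a^2 - 425a + 750) + (7a^2 - 70a + 175)
  -5a^3 + 80a^2 - 425a + 750 = (-(5/7)a + 30/7)(7a^2 - 70a + 175) + (0)
Last nonzero remainder: 7a^2 - 70a + 175. Dividing through by 7 gives the monic gcd a^2 - 10a + 25.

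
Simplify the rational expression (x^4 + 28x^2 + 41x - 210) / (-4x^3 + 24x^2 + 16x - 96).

(-x^3 - 2x^2 - 32x - 105)/(4x^2 - 16x - 48)

By polynomial division,
  x^4 + 28x^2 + 41x - 210 = (-(1/4)x - 3/2)(-4x^3 + 24x^2 + 16x - 96) + (68x^2 + 41x - 354)
  -4x^3 + 24x^2 + 16x - 96 = (-(1/17)x + 449/1156)(68x^2 + 41x - 354) + (-(23985/1156)x + 23985/578)
  68x^2 + 41x - 354 = (-(78608/23985)x - 68204/7995)(-(23985/1156)x + 23985/578) + (0)
Last nonzero remainder: -(23985/1156)x + 23985/578. Dividing through by -23985/1156 gives the monic gcd x - 2.
Cancel x - 2 from numerator and denominator to get the reduced form.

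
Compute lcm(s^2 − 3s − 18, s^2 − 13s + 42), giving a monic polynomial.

By polynomial division,
  s^2 − 3s − 18 = (s^2 − 13s + 42) + (10s − 60)
  s^2 − 13s + 42 = ((1/10)s − 7/10)(10s − 60) + (0)
Last nonzero remainder: 10s − 60. Dividing through by 10 gives the monic gcd s − 6.
Then lcm(f, g) = f·g / gcd(f, g); expanding and making the result monic gives the answer.

s^3 − 10s^2 + 3s + 126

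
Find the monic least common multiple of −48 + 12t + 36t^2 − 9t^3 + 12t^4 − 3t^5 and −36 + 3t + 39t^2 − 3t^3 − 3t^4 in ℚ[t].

By polynomial division,
  −3t^5 + 12t^4 − 9t^3 + 36t^2 + 12t − 48 = (t − 5)(−3t^4 − 3t^3 + 39t^2 + 3t − 36) + (−63t^3 + 228t^2 + 63t − 228)
  −3t^4 − 3t^3 + 39t^2 + 3t − 36 = ((1/21)t + 97/441)(−63t^3 + 228t^2 + 63t − 228) + (−(2080/147)t^2 + 2080/147)
  −63t^3 + 228t^2 + 63t − 228 = ((9261/2080)t − 8379/520)(−(2080/147)t^2 + 2080/147) + (0)
Last nonzero remainder: −(2080/147)t^2 + 2080/147. Dividing through by −2080/147 gives the monic gcd t^2 − 1.
Then lcm(f, g) = f·g / gcd(f, g); expanding and making the result monic gives the answer.

−192 + 64t + 156t^2 − 52t^3 + 39t^4 − 13t^5 − 3t^6 + t^7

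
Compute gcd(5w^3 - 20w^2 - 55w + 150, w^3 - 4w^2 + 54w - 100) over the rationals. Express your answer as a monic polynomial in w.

Euclidean algorithm in ℚ[w]:
  5w^3 - 20w^2 - 55w + 150 = (5)(w^3 - 4w^2 + 54w - 100) + (-325w + 650)
  w^3 - 4w^2 + 54w - 100 = (-(1/325)w^2 + (2/325)w - 2/13)(-325w + 650) + (0)
Last nonzero remainder: -325w + 650. Dividing through by -325 gives the monic gcd w - 2.

w - 2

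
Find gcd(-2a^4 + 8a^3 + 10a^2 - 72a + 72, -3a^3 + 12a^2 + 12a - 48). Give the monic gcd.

a - 2

By polynomial division,
  -2a^4 + 8a^3 + 10a^2 - 72a + 72 = ((2/3)a)(-3a^3 + 12a^2 + 12a - 48) + (2a^2 - 40a + 72)
  -3a^3 + 12a^2 + 12a - 48 = (-(3/2)a - 24)(2a^2 - 40a + 72) + (-840a + 1680)
  2a^2 - 40a + 72 = (-(1/420)a + 3/70)(-840a + 1680) + (0)
Last nonzero remainder: -840a + 1680. Dividing through by -840 gives the monic gcd a - 2.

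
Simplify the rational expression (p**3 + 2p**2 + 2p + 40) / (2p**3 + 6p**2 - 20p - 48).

(p**2 - 2p + 10)/(2p**2 - 2p - 12)

By polynomial division,
  p**3 + 2p**2 + 2p + 40 = (1/2)(2p**3 + 6p**2 - 20p - 48) + (-p**2 + 12p + 64)
  2p**3 + 6p**2 - 20p - 48 = (-2p - 30)(-p**2 + 12p + 64) + (468p + 1872)
  -p**2 + 12p + 64 = (-(1/468)p + 4/117)(468p + 1872) + (0)
Last nonzero remainder: 468p + 1872. Dividing through by 468 gives the monic gcd p + 4.
Cancel p + 4 from numerator and denominator to get the reduced form.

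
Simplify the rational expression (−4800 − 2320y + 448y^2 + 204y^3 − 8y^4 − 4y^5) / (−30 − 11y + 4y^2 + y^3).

(−480 + 104y + 20y^2 − 4y^3)/(−3 + y)

By polynomial division,
  −4y^5 − 8y^4 + 204y^3 + 448y^2 − 2320y − 4800 = (−4y^2 + 8y + 128)(y^3 + 4y^2 − 11y − 30) + (−96y^2 − 672y − 960)
  y^3 + 4y^2 − 11y − 30 = (−(1/96)y + 1/32)(−96y^2 − 672y − 960) + (0)
Last nonzero remainder: −96y^2 − 672y − 960. Dividing through by −96 gives the monic gcd y^2 + 7y + 10.
Cancel y^2 + 7y + 10 from numerator and denominator to get the reduced form.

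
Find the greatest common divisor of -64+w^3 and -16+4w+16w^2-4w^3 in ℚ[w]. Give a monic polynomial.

-4+w

Euclidean algorithm in ℚ[w]:
  w^3-64 = (-1/4)(-4w^3+16w^2+4w-16) + (4w^2+w-68)
  -4w^3+16w^2+4w-16 = (-w+17/4)(4w^2+w-68) + (-(273/4)w+273)
  4w^2+w-68 = (-(16/273)w-68/273)(-(273/4)w+273) + (0)
Last nonzero remainder: -(273/4)w+273. Dividing through by -273/4 gives the monic gcd w-4.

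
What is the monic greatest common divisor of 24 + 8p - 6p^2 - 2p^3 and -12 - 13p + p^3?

3 + p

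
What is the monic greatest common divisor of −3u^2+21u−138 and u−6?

1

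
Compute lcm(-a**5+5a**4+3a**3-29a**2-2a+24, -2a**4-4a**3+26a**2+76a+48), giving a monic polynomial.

a**6-2a**5-18a**4+20a**3+89a**2-18a-72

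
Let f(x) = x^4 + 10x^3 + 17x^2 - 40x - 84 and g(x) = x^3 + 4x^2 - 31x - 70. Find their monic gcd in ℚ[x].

x^2 + 9x + 14

Euclidean algorithm in ℚ[x]:
  x^4 + 10x^3 + 17x^2 - 40x - 84 = (x + 6)(x^3 + 4x^2 - 31x - 70) + (24x^2 + 216x + 336)
  x^3 + 4x^2 - 31x - 70 = ((1/24)x - 5/24)(24x^2 + 216x + 336) + (0)
Last nonzero remainder: 24x^2 + 216x + 336. Dividing through by 24 gives the monic gcd x^2 + 9x + 14.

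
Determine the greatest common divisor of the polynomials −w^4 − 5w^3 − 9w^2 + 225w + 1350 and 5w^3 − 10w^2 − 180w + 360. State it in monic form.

Euclidean algorithm in ℚ[w]:
  −w^4 − 5w^3 − 9w^2 + 225w + 1350 = (−(1/5)w − 7/5)(5w^3 − 10w^2 − 180w + 360) + (−59w^2 + 45w + 1854)
  5w^3 − 10w^2 − 180w + 360 = (−(5/59)w + 365/3481)(−59w^2 + 45w + 1854) + (−(96075/3481)w + 576450/3481)
  −59w^2 + 45w + 1854 = ((205379/96075)w + 358543/32025)(−(96075/3481)w + 576450/3481) + (0)
Last nonzero remainder: −(96075/3481)w + 576450/3481. Dividing through by −96075/3481 gives the monic gcd w − 6.

w − 6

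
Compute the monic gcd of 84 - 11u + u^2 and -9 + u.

Euclidean algorithm in ℚ[u]:
  u^2 - 11u + 84 = (u - 2)(u - 9) + (66)
  u - 9 = ((1/66)u - 3/22)(66) + (0)
The last nonzero remainder is the constant 66, so the polynomials are coprime and gcd = 1.

1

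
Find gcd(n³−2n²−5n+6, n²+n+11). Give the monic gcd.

Repeated division with remainder:
  n³−2n²−5n+6 = (n−3)(n²+n+11) + (−13n+39)
  n²+n+11 = (−(1/13)n−4/13)(−13n+39) + (23)
  −13n+39 = (−(13/23)n+39/23)(23) + (0)
The last nonzero remainder is the constant 23, so the polynomials are coprime and gcd = 1.

1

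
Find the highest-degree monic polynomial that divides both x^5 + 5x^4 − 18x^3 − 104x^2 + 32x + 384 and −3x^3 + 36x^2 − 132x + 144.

x^2 − 6x + 8

Repeated division with remainder:
  x^5 + 5x^4 − 18x^3 − 104x^2 + 32x + 384 = (−(1/3)x^2 − (17/3)x − 142/3)(−3x^3 + 36x^2 − 132x + 144) + (900x^2 − 5400x + 7200)
  −3x^3 + 36x^2 − 132x + 144 = (−(1/300)x + 1/50)(900x^2 − 5400x + 7200) + (0)
Last nonzero remainder: 900x^2 − 5400x + 7200. Dividing through by 900 gives the monic gcd x^2 − 6x + 8.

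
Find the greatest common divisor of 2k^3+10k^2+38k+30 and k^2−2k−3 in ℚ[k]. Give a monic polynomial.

k+1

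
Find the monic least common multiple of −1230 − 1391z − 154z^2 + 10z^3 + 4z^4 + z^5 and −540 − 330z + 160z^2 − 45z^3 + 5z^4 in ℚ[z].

−22140 − 20118z + 1562z^2 − 595z^3 − 122z^4 + 12z^5 + z^7

Euclidean algorithm in ℚ[z]:
  z^5 + 4z^4 + 10z^3 − 154z^2 − 1391z − 1230 = ((1/5)z + 13/5)(5z^4 − 45z^3 + 160z^2 − 330z − 540) + (95z^3 − 504z^2 − 425z + 174)
  5z^4 − 45z^3 + 160z^2 − 330z − 540 = ((1/19)z − 351/1805)(95z^3 − 504z^2 − 425z + 174) + ((152271/1805)z^2 − (152271/361)z − 913626/1805)
  95z^3 − 504z^2 − 425z + 174 = ((171475/152271)z − 52345/152271)((152271/1805)z^2 − (152271/361)z − 913626/1805) + (0)
Last nonzero remainder: (152271/1805)z^2 − (152271/361)z − 913626/1805. Dividing through by 152271/1805 gives the monic gcd z^2 − 5z − 6.
Then lcm(f, g) = f·g / gcd(f, g); expanding and making the result monic gives the answer.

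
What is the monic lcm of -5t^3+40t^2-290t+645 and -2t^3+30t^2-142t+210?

t^5-20t^4+189t^3-1105t^2+3578t-4515

Euclidean algorithm in ℚ[t]:
  -5t^3+40t^2-290t+645 = (5/2)(-2t^3+30t^2-142t+210) + (-35t^2+65t+120)
  -2t^3+30t^2-142t+210 = ((2/35)t-184/245)(-35t^2+65t+120) + (-(4902/49)t+14706/49)
  -35t^2+65t+120 = ((1715/4902)t+980/2451)(-(4902/49)t+14706/49) + (0)
Last nonzero remainder: -(4902/49)t+14706/49. Dividing through by -4902/49 gives the monic gcd t-3.
Then lcm(f, g) = f·g / gcd(f, g); expanding and making the result monic gives the answer.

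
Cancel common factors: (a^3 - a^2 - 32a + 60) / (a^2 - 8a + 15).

(a^2 + 4a - 12)/(a - 3)

Euclidean algorithm in ℚ[a]:
  a^3 - a^2 - 32a + 60 = (a + 7)(a^2 - 8a + 15) + (9a - 45)
  a^2 - 8a + 15 = ((1/9)a - 1/3)(9a - 45) + (0)
Last nonzero remainder: 9a - 45. Dividing through by 9 gives the monic gcd a - 5.
Cancel a - 5 from numerator and denominator to get the reduced form.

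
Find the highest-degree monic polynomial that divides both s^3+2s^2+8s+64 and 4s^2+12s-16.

Repeated division with remainder:
  s^3+2s^2+8s+64 = ((1/4)s-1/4)(4s^2+12s-16) + (15s+60)
  4s^2+12s-16 = ((4/15)s-4/15)(15s+60) + (0)
Last nonzero remainder: 15s+60. Dividing through by 15 gives the monic gcd s+4.

s+4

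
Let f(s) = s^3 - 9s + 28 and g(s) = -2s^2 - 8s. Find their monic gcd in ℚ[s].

By polynomial division,
  s^3 - 9s + 28 = (-(1/2)s + 2)(-2s^2 - 8s) + (7s + 28)
  -2s^2 - 8s = (-(2/7)s)(7s + 28) + (0)
Last nonzero remainder: 7s + 28. Dividing through by 7 gives the monic gcd s + 4.

s + 4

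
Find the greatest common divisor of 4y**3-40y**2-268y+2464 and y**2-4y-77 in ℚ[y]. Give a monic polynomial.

Apply the Euclidean algorithm:
  4y**3-40y**2-268y+2464 = (4y-24)(y**2-4y-77) + (-56y+616)
  y**2-4y-77 = (-(1/56)y-1/8)(-56y+616) + (0)
Last nonzero remainder: -56y+616. Dividing through by -56 gives the monic gcd y-11.

y-11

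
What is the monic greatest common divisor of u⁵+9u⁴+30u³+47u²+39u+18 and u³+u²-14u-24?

u²+5u+6

Apply the Euclidean algorithm:
  u⁵+9u⁴+30u³+47u²+39u+18 = (u²+8u+36)(u³+u²-14u-24) + (147u²+735u+882)
  u³+u²-14u-24 = ((1/147)u-4/147)(147u²+735u+882) + (0)
Last nonzero remainder: 147u²+735u+882. Dividing through by 147 gives the monic gcd u²+5u+6.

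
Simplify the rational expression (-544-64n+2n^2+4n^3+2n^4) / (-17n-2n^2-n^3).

Apply the Euclidean algorithm:
  2n^4+4n^3+2n^2-64n-544 = (-2n)(-n^3-2n^2-17n) + (-32n^2-64n-544)
  -n^3-2n^2-17n = ((1/32)n)(-32n^2-64n-544) + (0)
Last nonzero remainder: -32n^2-64n-544. Dividing through by -32 gives the monic gcd n^2+2n+17.
Cancel n^2+2n+17 from numerator and denominator to get the reduced form.

(32-2n^2)/(n)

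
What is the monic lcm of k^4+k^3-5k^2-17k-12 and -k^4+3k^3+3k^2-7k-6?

By polynomial division,
  k^4+k^3-5k^2-17k-12 = (-1)(-k^4+3k^3+3k^2-7k-6) + (4k^3-2k^2-24k-18)
  -k^4+3k^3+3k^2-7k-6 = (-(1/4)k+5/8)(4k^3-2k^2-24k-18) + (-(7/4)k^2+(7/2)k+21/4)
  4k^3-2k^2-24k-18 = (-(16/7)k-24/7)(-(7/4)k^2+(7/2)k+21/4) + (0)
Last nonzero remainder: -(7/4)k^2+(7/2)k+21/4. Dividing through by -7/4 gives the monic gcd k^2-2k-3.
Then lcm(f, g) = f·g / gcd(f, g); expanding and making the result monic gives the answer.

k^6-8k^4-14k^3+15k^2+46k+24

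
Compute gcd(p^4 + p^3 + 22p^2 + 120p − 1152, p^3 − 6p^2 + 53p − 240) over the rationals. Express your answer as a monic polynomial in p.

p^2 − p + 48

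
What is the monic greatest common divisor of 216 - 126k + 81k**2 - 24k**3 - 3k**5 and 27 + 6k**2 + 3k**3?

Euclidean algorithm in ℚ[k]:
  -3k**5 - 24k**3 + 81k**2 - 126k + 216 = (-k**2 + 2k - 12)(3k**3 + 6k**2 + 27) + (180k**2 - 180k + 540)
  3k**3 + 6k**2 + 27 = ((1/60)k + 1/20)(180k**2 - 180k + 540) + (0)
Last nonzero remainder: 180k**2 - 180k + 540. Dividing through by 180 gives the monic gcd k**2 - k + 3.

3 - k + k**2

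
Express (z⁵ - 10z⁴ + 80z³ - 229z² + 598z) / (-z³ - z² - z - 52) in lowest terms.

(-z³ + 7z² - 46z)/(z + 4)

By polynomial division,
  z⁵ - 10z⁴ + 80z³ - 229z² + 598z = (-z² + 11z - 90)(-z³ - z² - z - 52) + (-360z² + 1080z - 4680)
  -z³ - z² - z - 52 = ((1/360)z + 1/90)(-360z² + 1080z - 4680) + (0)
Last nonzero remainder: -360z² + 1080z - 4680. Dividing through by -360 gives the monic gcd z² - 3z + 13.
Cancel z² - 3z + 13 from numerator and denominator to get the reduced form.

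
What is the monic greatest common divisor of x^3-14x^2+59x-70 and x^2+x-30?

x-5

By polynomial division,
  x^3-14x^2+59x-70 = (x-15)(x^2+x-30) + (104x-520)
  x^2+x-30 = ((1/104)x+3/52)(104x-520) + (0)
Last nonzero remainder: 104x-520. Dividing through by 104 gives the monic gcd x-5.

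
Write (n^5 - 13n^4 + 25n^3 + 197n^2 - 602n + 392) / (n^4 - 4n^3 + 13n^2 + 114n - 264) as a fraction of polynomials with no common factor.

Euclidean algorithm in ℚ[n]:
  n^5 - 13n^4 + 25n^3 + 197n^2 - 602n + 392 = (n - 9)(n^4 - 4n^3 + 13n^2 + 114n - 264) + (-24n^3 + 200n^2 + 688n - 1984)
  n^4 - 4n^3 + 13n^2 + 114n - 264 = (-(1/24)n - 13/72)(-24n^3 + 200n^2 + 688n - 1984) + ((700/9)n^2 + (1400/9)n - 5600/9)
  -24n^3 + 200n^2 + 688n - 1984 = (-(54/175)n + 558/175)((700/9)n^2 + (1400/9)n - 5600/9) + (0)
Last nonzero remainder: (700/9)n^2 + (1400/9)n - 5600/9. Dividing through by 700/9 gives the monic gcd n^2 + 2n - 8.
Cancel n^2 + 2n - 8 from numerator and denominator to get the reduced form.

(n^3 - 15n^2 + 63n - 49)/(n^2 - 6n + 33)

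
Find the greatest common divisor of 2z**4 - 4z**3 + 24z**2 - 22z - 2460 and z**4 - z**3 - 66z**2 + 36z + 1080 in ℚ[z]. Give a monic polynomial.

By polynomial division,
  2z**4 - 4z**3 + 24z**2 - 22z - 2460 = (2)(z**4 - z**3 - 66z**2 + 36z + 1080) + (-2z**3 + 156z**2 - 94z - 4620)
  z**4 - z**3 - 66z**2 + 36z + 1080 = (-(1/2)z - 77/2)(-2z**3 + 156z**2 - 94z - 4620) + (5893z**2 - 5893z - 176790)
  -2z**3 + 156z**2 - 94z - 4620 = (-(2/5893)z + 154/5893)(5893z**2 - 5893z - 176790) + (0)
Last nonzero remainder: 5893z**2 - 5893z - 176790. Dividing through by 5893 gives the monic gcd z**2 - z - 30.

z**2 - z - 30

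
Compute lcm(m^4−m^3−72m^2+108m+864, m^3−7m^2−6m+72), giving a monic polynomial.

m^5−5m^4−68m^3+396m^2+432m−3456

Repeated division with remainder:
  m^4−m^3−72m^2+108m+864 = (m+6)(m^3−7m^2−6m+72) + (−24m^2+72m+432)
  m^3−7m^2−6m+72 = (−(1/24)m+1/6)(−24m^2+72m+432) + (0)
Last nonzero remainder: −24m^2+72m+432. Dividing through by −24 gives the monic gcd m^2−3m−18.
Then lcm(f, g) = f·g / gcd(f, g); expanding and making the result monic gives the answer.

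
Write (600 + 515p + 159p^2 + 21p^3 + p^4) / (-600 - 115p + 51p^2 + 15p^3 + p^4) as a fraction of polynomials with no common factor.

(3 + p)/(-3 + p)

By polynomial division,
  p^4 + 21p^3 + 159p^2 + 515p + 600 = (p^4 + 15p^3 + 51p^2 - 115p - 600) + (6p^3 + 108p^2 + 630p + 1200)
  p^4 + 15p^3 + 51p^2 - 115p - 600 = ((1/6)p - 1/2)(6p^3 + 108p^2 + 630p + 1200) + (0)
Last nonzero remainder: 6p^3 + 108p^2 + 630p + 1200. Dividing through by 6 gives the monic gcd p^3 + 18p^2 + 105p + 200.
Cancel p^3 + 18p^2 + 105p + 200 from numerator and denominator to get the reduced form.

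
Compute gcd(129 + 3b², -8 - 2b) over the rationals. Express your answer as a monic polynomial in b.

Repeated division with remainder:
  3b² + 129 = (-(3/2)b + 6)(-2b - 8) + (177)
  -2b - 8 = (-(2/177)b - 8/177)(177) + (0)
The last nonzero remainder is the constant 177, so the polynomials are coprime and gcd = 1.

1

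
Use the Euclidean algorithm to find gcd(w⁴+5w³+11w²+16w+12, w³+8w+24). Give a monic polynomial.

Apply the Euclidean algorithm:
  w⁴+5w³+11w²+16w+12 = (w+5)(w³+8w+24) + (3w²−48w−108)
  w³+8w+24 = ((1/3)w+16/3)(3w²−48w−108) + (300w+600)
  3w²−48w−108 = ((1/100)w−9/50)(300w+600) + (0)
Last nonzero remainder: 300w+600. Dividing through by 300 gives the monic gcd w+2.

w+2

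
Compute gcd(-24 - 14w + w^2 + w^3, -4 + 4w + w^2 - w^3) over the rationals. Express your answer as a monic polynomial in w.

Repeated division with remainder:
  w^3 + w^2 - 14w - 24 = (-1)(-w^3 + w^2 + 4w - 4) + (2w^2 - 10w - 28)
  -w^3 + w^2 + 4w - 4 = (-(1/2)w - 2)(2w^2 - 10w - 28) + (-30w - 60)
  2w^2 - 10w - 28 = (-(1/15)w + 7/15)(-30w - 60) + (0)
Last nonzero remainder: -30w - 60. Dividing through by -30 gives the monic gcd w + 2.

2 + w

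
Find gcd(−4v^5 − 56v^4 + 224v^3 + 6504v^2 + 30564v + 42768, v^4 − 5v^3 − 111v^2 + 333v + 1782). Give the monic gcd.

Apply the Euclidean algorithm:
  −4v^5 − 56v^4 + 224v^3 + 6504v^2 + 30564v + 42768 = (−4v − 76)(v^4 − 5v^3 − 111v^2 + 333v + 1782) + (−600v^3 − 600v^2 + 63000v + 178200)
  v^4 − 5v^3 − 111v^2 + 333v + 1782 = (−(1/600)v + 1/100)(−600v^3 − 600v^2 + 63000v + 178200) + (0)
Last nonzero remainder: −600v^3 − 600v^2 + 63000v + 178200. Dividing through by −600 gives the monic gcd v^3 + v^2 − 105v − 297.

v^3 + v^2 − 105v − 297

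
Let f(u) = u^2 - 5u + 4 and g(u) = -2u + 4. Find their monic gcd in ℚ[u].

1

Repeated division with remainder:
  u^2 - 5u + 4 = (-(1/2)u + 3/2)(-2u + 4) + (-2)
  -2u + 4 = (u - 2)(-2) + (0)
The last nonzero remainder is the constant -2, so the polynomials are coprime and gcd = 1.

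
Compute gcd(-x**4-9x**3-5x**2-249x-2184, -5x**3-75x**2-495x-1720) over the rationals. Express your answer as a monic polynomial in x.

Apply the Euclidean algorithm:
  -x**4-9x**3-5x**2-249x-2184 = ((1/5)x-6/5)(-5x**3-75x**2-495x-1720) + (4x**2-499x-4248)
  -5x**3-75x**2-495x-1720 = (-(5/4)x-2795/16)(4x**2-499x-4248) + (-(1487585/16)x-1487585/2)
  4x**2-499x-4248 = (-(64/1487585)x+8496/1487585)(-(1487585/16)x-1487585/2) + (0)
Last nonzero remainder: -(1487585/16)x-1487585/2. Dividing through by -1487585/16 gives the monic gcd x+8.

x+8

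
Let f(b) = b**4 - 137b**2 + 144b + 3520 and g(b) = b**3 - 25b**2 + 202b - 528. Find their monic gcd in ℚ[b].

b - 8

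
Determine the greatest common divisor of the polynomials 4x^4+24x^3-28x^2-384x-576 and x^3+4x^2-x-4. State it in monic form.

Euclidean algorithm in ℚ[x]:
  4x^4+24x^3-28x^2-384x-576 = (4x+8)(x^3+4x^2-x-4) + (-56x^2-360x-544)
  x^3+4x^2-x-4 = (-(1/56)x+17/392)(-56x^2-360x-544) + ((240/49)x+960/49)
  -56x^2-360x-544 = (-(343/30)x-833/30)((240/49)x+960/49) + (0)
Last nonzero remainder: (240/49)x+960/49. Dividing through by 240/49 gives the monic gcd x+4.

x+4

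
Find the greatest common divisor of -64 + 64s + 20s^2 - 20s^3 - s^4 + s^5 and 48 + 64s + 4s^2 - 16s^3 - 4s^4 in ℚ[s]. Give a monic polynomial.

-4 + s^2

By polynomial division,
  s^5 - s^4 - 20s^3 + 20s^2 + 64s - 64 = (-(1/4)s + 5/4)(-4s^4 - 16s^3 + 4s^2 + 64s + 48) + (s^3 + 31s^2 - 4s - 124)
  -4s^4 - 16s^3 + 4s^2 + 64s + 48 = (-4s + 108)(s^3 + 31s^2 - 4s - 124) + (-3360s^2 + 13440)
  s^3 + 31s^2 - 4s - 124 = (-(1/3360)s - 31/3360)(-3360s^2 + 13440) + (0)
Last nonzero remainder: -3360s^2 + 13440. Dividing through by -3360 gives the monic gcd s^2 - 4.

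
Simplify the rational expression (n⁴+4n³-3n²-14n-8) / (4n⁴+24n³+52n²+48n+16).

Euclidean algorithm in ℚ[n]:
  n⁴+4n³-3n²-14n-8 = (1/4)(4n⁴+24n³+52n²+48n+16) + (-2n³-16n²-26n-12)
  4n⁴+24n³+52n²+48n+16 = (-2n+4)(-2n³-16n²-26n-12) + (64n²+128n+64)
  -2n³-16n²-26n-12 = (-(1/32)n-3/16)(64n²+128n+64) + (0)
Last nonzero remainder: 64n²+128n+64. Dividing through by 64 gives the monic gcd n²+2n+1.
Cancel n²+2n+1 from numerator and denominator to get the reduced form.

(n²+2n-8)/(4n²+16n+16)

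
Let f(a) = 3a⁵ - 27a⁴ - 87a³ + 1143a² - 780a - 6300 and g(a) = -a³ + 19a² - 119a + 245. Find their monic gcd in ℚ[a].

Apply the Euclidean algorithm:
  3a⁵ - 27a⁴ - 87a³ + 1143a² - 780a - 6300 = (-3a² - 30a - 126)(-a³ + 19a² - 119a + 245) + (702a² - 8424a + 24570)
  -a³ + 19a² - 119a + 245 = (-(1/702)a + 7/702)(702a² - 8424a + 24570) + (0)
Last nonzero remainder: 702a² - 8424a + 24570. Dividing through by 702 gives the monic gcd a² - 12a + 35.

a² - 12a + 35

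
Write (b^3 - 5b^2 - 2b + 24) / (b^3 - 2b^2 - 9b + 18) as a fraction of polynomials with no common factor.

(b^2 - 2b - 8)/(b^2 + b - 6)

Euclidean algorithm in ℚ[b]:
  b^3 - 5b^2 - 2b + 24 = (b^3 - 2b^2 - 9b + 18) + (-3b^2 + 7b + 6)
  b^3 - 2b^2 - 9b + 18 = (-(1/3)b - 1/9)(-3b^2 + 7b + 6) + (-(56/9)b + 56/3)
  -3b^2 + 7b + 6 = ((27/56)b + 9/28)(-(56/9)b + 56/3) + (0)
Last nonzero remainder: -(56/9)b + 56/3. Dividing through by -56/9 gives the monic gcd b - 3.
Cancel b - 3 from numerator and denominator to get the reduced form.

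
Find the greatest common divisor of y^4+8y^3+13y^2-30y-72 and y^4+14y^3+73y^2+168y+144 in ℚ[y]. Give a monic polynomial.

y^3+10y^2+33y+36

Apply the Euclidean algorithm:
  y^4+8y^3+13y^2-30y-72 = (y^4+14y^3+73y^2+168y+144) + (-6y^3-60y^2-198y-216)
  y^4+14y^3+73y^2+168y+144 = (-(1/6)y-2/3)(-6y^3-60y^2-198y-216) + (0)
Last nonzero remainder: -6y^3-60y^2-198y-216. Dividing through by -6 gives the monic gcd y^3+10y^2+33y+36.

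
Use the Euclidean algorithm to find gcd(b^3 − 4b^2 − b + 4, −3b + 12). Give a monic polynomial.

Repeated division with remainder:
  b^3 − 4b^2 − b + 4 = (−(1/3)b^2 + 1/3)(−3b + 12) + (0)
Last nonzero remainder: −3b + 12. Dividing through by −3 gives the monic gcd b − 4.

b − 4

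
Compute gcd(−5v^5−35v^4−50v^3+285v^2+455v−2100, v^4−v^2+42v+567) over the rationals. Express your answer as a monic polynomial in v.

v^2+7v+21

Apply the Euclidean algorithm:
  −5v^5−35v^4−50v^3+285v^2+455v−2100 = (−5v−35)(v^4−v^2+42v+567) + (−55v^3+460v^2+4760v+17745)
  v^4−v^2+42v+567 = (−(1/55)v−92/605)(−55v^3+460v^2+4760v+17745) + ((18815/121)v^2+(131705/121)v+395115/121)
  −55v^3+460v^2+4760v+17745 = (−(1331/3763)v+20449/3763)((18815/121)v^2+(131705/121)v+395115/121) + (0)
Last nonzero remainder: (18815/121)v^2+(131705/121)v+395115/121. Dividing through by 18815/121 gives the monic gcd v^2+7v+21.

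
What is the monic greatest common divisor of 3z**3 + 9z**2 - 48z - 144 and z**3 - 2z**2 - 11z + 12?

Euclidean algorithm in ℚ[z]:
  3z**3 + 9z**2 - 48z - 144 = (3)(z**3 - 2z**2 - 11z + 12) + (15z**2 - 15z - 180)
  z**3 - 2z**2 - 11z + 12 = ((1/15)z - 1/15)(15z**2 - 15z - 180) + (0)
Last nonzero remainder: 15z**2 - 15z - 180. Dividing through by 15 gives the monic gcd z**2 - z - 12.

z**2 - z - 12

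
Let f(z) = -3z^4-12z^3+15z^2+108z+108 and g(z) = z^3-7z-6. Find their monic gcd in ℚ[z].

Euclidean algorithm in ℚ[z]:
  -3z^4-12z^3+15z^2+108z+108 = (-3z-12)(z^3-7z-6) + (-6z^2+6z+36)
  z^3-7z-6 = (-(1/6)z-1/6)(-6z^2+6z+36) + (0)
Last nonzero remainder: -6z^2+6z+36. Dividing through by -6 gives the monic gcd z^2-z-6.

z^2-z-6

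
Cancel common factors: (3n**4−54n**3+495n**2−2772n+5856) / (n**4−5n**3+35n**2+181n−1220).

Repeated division with remainder:
  3n**4−54n**3+495n**2−2772n+5856 = (3)(n**4−5n**3+35n**2+181n−1220) + (−39n**3+390n**2−3315n+9516)
  n**4−5n**3+35n**2+181n−1220 = (−(1/39)n−5/39)(−39n**3+390n**2−3315n+9516) + (0)
Last nonzero remainder: −39n**3+390n**2−3315n+9516. Dividing through by −39 gives the monic gcd n**3−10n**2+85n−244.
Cancel n**3−10n**2+85n−244 from numerator and denominator to get the reduced form.

(3n−24)/(n+5)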